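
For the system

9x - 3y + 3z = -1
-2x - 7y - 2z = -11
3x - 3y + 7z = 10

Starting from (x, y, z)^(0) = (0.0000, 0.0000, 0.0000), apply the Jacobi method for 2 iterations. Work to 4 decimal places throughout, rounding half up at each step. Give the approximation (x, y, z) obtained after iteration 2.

(-0.0635, 1.1950, 2.1496)

Iteration 1:
  x = (-1 - (-3)·0.0000 - (3)·0.0000) / (9) = -0.1111
  y = (-11 - (-2)·0.0000 - (-2)·0.0000) / (-7) = 1.5714
  z = (10 - (3)·0.0000 - (-3)·0.0000) / (7) = 1.4286
Iteration 2:
  x = (-1 - (-3)·1.5714 - (3)·1.4286) / (9) = -0.0635
  y = (-11 - (-2)·-0.1111 - (-2)·1.4286) / (-7) = 1.1950
  z = (10 - (3)·-0.1111 - (-3)·1.5714) / (7) = 2.1496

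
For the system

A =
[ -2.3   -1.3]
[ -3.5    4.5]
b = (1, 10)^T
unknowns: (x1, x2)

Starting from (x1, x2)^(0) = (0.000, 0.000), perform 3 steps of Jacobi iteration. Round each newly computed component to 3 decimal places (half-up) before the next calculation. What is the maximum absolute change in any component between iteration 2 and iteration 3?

Iteration 1:
  x1 = (1 - (-1.3)·0.000) / (-2.3) = -0.435
  x2 = (10 - (-3.5)·0.000) / (4.5) = 2.222
Iteration 2:
  x1 = (1 - (-1.3)·2.222) / (-2.3) = -1.691
  x2 = (10 - (-3.5)·-0.435) / (4.5) = 1.884
Iteration 3:
  x1 = (1 - (-1.3)·1.884) / (-2.3) = -1.500
  x2 = (10 - (-3.5)·-1.691) / (4.5) = 0.907
Change: (0.191, -0.977) → max |·| = 0.977

0.977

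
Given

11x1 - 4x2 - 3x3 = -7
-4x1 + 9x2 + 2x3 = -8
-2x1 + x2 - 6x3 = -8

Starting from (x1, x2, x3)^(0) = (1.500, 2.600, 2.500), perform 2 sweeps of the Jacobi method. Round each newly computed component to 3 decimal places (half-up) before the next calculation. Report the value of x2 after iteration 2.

Iteration 1:
  x1 = (-7 - (-4)·2.600 - (-3)·2.500) / (11) = 0.991
  x2 = (-8 - (-4)·1.500 - (2)·2.500) / (9) = -0.778
  x3 = (-8 - (-2)·1.500 - (1)·2.600) / (-6) = 1.267
Iteration 2:
  x1 = (-7 - (-4)·-0.778 - (-3)·1.267) / (11) = -0.574
  x2 = (-8 - (-4)·0.991 - (2)·1.267) / (9) = -0.730
  x3 = (-8 - (-2)·0.991 - (1)·-0.778) / (-6) = 0.873

-0.730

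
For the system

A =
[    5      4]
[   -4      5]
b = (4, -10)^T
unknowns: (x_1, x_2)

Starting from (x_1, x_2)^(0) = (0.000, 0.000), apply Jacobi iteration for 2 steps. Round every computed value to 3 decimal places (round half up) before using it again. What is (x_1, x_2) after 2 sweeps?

(2.400, -1.360)

Iteration 1:
  x_1 = (4 - (4)·0.000) / (5) = 0.800
  x_2 = (-10 - (-4)·0.000) / (5) = -2.000
Iteration 2:
  x_1 = (4 - (4)·-2.000) / (5) = 2.400
  x_2 = (-10 - (-4)·0.800) / (5) = -1.360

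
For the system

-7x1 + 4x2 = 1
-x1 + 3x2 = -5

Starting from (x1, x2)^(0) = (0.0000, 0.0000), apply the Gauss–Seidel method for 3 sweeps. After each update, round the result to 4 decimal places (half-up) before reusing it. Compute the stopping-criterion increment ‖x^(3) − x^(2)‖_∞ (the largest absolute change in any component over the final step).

0.1865

Iteration 1:
  x1 = (1 - (4)·0.0000) / (-7) = -0.1429
  x2 = (-5 - (-1)·-0.1429) / (3) = -1.7143
Iteration 2:
  x1 = (1 - (4)·-1.7143) / (-7) = -1.1225
  x2 = (-5 - (-1)·-1.1225) / (3) = -2.0408
Iteration 3:
  x1 = (1 - (4)·-2.0408) / (-7) = -1.3090
  x2 = (-5 - (-1)·-1.3090) / (3) = -2.1030
Change: (-0.1865, -0.0622) → max |·| = 0.1865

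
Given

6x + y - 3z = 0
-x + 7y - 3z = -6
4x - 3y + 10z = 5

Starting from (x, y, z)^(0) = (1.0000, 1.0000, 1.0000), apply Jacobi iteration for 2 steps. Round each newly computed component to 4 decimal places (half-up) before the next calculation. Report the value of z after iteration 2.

Iteration 1:
  x = (0 - (1)·1.0000 - (-3)·1.0000) / (6) = 0.3333
  y = (-6 - (-1)·1.0000 - (-3)·1.0000) / (7) = -0.2857
  z = (5 - (4)·1.0000 - (-3)·1.0000) / (10) = 0.4000
Iteration 2:
  x = (0 - (1)·-0.2857 - (-3)·0.4000) / (6) = 0.2476
  y = (-6 - (-1)·0.3333 - (-3)·0.4000) / (7) = -0.6381
  z = (5 - (4)·0.3333 - (-3)·-0.2857) / (10) = 0.2810

0.2810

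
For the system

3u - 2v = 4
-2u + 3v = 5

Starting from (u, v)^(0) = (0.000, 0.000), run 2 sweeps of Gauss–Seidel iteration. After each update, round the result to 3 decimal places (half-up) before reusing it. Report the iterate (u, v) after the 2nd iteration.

(3.037, 3.691)

Iteration 1:
  u = (4 - (-2)·0.000) / (3) = 1.333
  v = (5 - (-2)·1.333) / (3) = 2.555
Iteration 2:
  u = (4 - (-2)·2.555) / (3) = 3.037
  v = (5 - (-2)·3.037) / (3) = 3.691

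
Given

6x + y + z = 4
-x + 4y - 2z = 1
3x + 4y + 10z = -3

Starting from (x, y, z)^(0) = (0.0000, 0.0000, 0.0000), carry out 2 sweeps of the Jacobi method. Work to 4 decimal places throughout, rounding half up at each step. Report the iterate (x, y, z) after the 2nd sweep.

(0.6750, 0.2667, -0.6000)

Iteration 1:
  x = (4 - (1)·0.0000 - (1)·0.0000) / (6) = 0.6667
  y = (1 - (-1)·0.0000 - (-2)·0.0000) / (4) = 0.2500
  z = (-3 - (3)·0.0000 - (4)·0.0000) / (10) = -0.3000
Iteration 2:
  x = (4 - (1)·0.2500 - (1)·-0.3000) / (6) = 0.6750
  y = (1 - (-1)·0.6667 - (-2)·-0.3000) / (4) = 0.2667
  z = (-3 - (3)·0.6667 - (4)·0.2500) / (10) = -0.6000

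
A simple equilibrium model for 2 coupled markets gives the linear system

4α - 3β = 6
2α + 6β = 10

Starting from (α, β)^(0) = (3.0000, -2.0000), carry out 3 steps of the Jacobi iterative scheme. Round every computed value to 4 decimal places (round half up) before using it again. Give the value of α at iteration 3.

Iteration 1:
  α = (6 - (-3)·-2.0000) / (4) = 0.0000
  β = (10 - (2)·3.0000) / (6) = 0.6667
Iteration 2:
  α = (6 - (-3)·0.6667) / (4) = 2.0000
  β = (10 - (2)·0.0000) / (6) = 1.6667
Iteration 3:
  α = (6 - (-3)·1.6667) / (4) = 2.7500
  β = (10 - (2)·2.0000) / (6) = 1.0000

2.7500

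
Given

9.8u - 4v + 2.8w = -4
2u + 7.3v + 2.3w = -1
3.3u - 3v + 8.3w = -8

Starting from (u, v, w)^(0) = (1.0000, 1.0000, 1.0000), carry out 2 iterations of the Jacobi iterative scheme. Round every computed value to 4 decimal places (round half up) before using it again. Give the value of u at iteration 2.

-0.4188

Iteration 1:
  u = (-4 - (-4)·1.0000 - (2.8)·1.0000) / (9.8) = -0.2857
  v = (-1 - (2)·1.0000 - (2.3)·1.0000) / (7.3) = -0.7260
  w = (-8 - (3.3)·1.0000 - (-3)·1.0000) / (8.3) = -1.0000
Iteration 2:
  u = (-4 - (-4)·-0.7260 - (2.8)·-1.0000) / (9.8) = -0.4188
  v = (-1 - (2)·-0.2857 - (2.3)·-1.0000) / (7.3) = 0.2564
  w = (-8 - (3.3)·-0.2857 - (-3)·-0.7260) / (8.3) = -1.1127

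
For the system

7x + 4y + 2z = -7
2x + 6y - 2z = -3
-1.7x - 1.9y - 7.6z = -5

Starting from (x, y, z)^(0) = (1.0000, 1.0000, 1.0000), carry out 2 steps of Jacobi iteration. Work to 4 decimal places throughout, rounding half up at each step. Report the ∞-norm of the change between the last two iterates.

1.0902

Iteration 1:
  x = (-7 - (4)·1.0000 - (2)·1.0000) / (7) = -1.8571
  y = (-3 - (2)·1.0000 - (-2)·1.0000) / (6) = -0.5000
  z = (-5 - (-1.7)·1.0000 - (-1.9)·1.0000) / (-7.6) = 0.1842
Iteration 2:
  x = (-7 - (4)·-0.5000 - (2)·0.1842) / (7) = -0.7669
  y = (-3 - (2)·-1.8571 - (-2)·0.1842) / (6) = 0.1804
  z = (-5 - (-1.7)·-1.8571 - (-1.9)·-0.5000) / (-7.6) = 1.1983
Change: (1.0902, 0.6804, 1.0141) → max |·| = 1.0902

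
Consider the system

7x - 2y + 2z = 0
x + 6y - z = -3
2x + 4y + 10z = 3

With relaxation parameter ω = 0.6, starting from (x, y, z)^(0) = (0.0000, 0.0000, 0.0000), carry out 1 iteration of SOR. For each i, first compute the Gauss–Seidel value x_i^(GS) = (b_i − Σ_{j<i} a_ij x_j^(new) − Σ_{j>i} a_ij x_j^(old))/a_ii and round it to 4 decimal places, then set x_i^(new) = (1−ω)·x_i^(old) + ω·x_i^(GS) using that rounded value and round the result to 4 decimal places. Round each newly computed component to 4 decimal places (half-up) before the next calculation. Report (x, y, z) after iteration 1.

Iteration 1:
  x: GS value = (0 - (-2)·0.0000 - (2)·0.0000) / (7) = 0.0000;  x ← (1−ω)·0.0000 + ω·0.0000 = 0.0000
  y: GS value = (-3 - (1)·0.0000 - (-1)·0.0000) / (6) = -0.5000;  y ← (1−ω)·0.0000 + ω·-0.5000 = -0.3000
  z: GS value = (3 - (2)·0.0000 - (4)·-0.3000) / (10) = 0.4200;  z ← (1−ω)·0.0000 + ω·0.4200 = 0.2520

(0.0000, -0.3000, 0.2520)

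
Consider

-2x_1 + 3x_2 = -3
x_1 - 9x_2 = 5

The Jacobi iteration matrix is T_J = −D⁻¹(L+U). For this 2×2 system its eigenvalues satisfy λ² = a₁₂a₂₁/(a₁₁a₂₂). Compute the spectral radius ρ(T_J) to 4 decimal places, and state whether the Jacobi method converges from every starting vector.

a₁₂a₂₁/(a₁₁a₂₂) = (3)·(1) / ((-2)·(-9)) = 0.166667
ρ = √|0.166667| = √0.166667 = 0.4082
ρ < 1, so Jacobi converges

0.4082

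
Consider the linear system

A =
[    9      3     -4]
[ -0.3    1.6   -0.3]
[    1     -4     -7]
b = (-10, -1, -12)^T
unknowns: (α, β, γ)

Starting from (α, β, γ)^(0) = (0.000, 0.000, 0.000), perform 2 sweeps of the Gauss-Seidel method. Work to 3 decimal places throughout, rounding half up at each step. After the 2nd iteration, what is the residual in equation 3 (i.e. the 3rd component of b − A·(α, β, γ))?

Iteration 1:
  α = (-10 - (3)·0.000 - (-4)·0.000) / (9) = -1.111
  β = (-1 - (-0.3)·-1.111 - (-0.3)·0.000) / (1.6) = -0.833
  γ = (-12 - (1)·-1.111 - (-4)·-0.833) / (-7) = 2.032
Iteration 2:
  α = (-10 - (3)·-0.833 - (-4)·2.032) / (9) = 0.070
  β = (-1 - (-0.3)·0.070 - (-0.3)·2.032) / (1.6) = -0.231
  γ = (-12 - (1)·0.070 - (-4)·-0.231) / (-7) = 1.856
Residual b − A·x = (-2.513, -0.053, -0.002)

-0.002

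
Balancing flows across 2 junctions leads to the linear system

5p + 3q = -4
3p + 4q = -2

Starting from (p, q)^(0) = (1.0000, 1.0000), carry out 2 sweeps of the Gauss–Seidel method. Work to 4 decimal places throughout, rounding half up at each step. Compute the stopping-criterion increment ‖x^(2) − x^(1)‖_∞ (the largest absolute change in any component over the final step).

0.2700

Iteration 1:
  p = (-4 - (3)·1.0000) / (5) = -1.4000
  q = (-2 - (3)·-1.4000) / (4) = 0.5500
Iteration 2:
  p = (-4 - (3)·0.5500) / (5) = -1.1300
  q = (-2 - (3)·-1.1300) / (4) = 0.3475
Change: (0.2700, -0.2025) → max |·| = 0.2700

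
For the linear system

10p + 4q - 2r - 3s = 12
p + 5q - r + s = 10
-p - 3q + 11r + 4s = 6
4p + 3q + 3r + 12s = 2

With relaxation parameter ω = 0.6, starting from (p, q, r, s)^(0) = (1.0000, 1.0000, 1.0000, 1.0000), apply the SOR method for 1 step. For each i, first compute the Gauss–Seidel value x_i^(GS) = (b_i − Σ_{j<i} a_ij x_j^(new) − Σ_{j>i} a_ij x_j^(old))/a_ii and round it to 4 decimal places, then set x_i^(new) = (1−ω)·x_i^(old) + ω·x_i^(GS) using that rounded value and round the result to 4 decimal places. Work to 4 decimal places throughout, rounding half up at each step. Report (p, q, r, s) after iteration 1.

Iteration 1:
  p: GS value = (12 - (4)·1.0000 - (-2)·1.0000 - (-3)·1.0000) / (10) = 1.3000;  p ← (1−ω)·1.0000 + ω·1.3000 = 1.1800
  q: GS value = (10 - (1)·1.1800 - (-1)·1.0000 - (1)·1.0000) / (5) = 1.7640;  q ← (1−ω)·1.0000 + ω·1.7640 = 1.4584
  r: GS value = (6 - (-1)·1.1800 - (-3)·1.4584 - (4)·1.0000) / (11) = 0.6868;  r ← (1−ω)·1.0000 + ω·0.6868 = 0.8121
  s: GS value = (2 - (4)·1.1800 - (3)·1.4584 - (3)·0.8121) / (12) = -0.7943;  s ← (1−ω)·1.0000 + ω·-0.7943 = -0.0766

(1.1800, 1.4584, 0.8121, -0.0766)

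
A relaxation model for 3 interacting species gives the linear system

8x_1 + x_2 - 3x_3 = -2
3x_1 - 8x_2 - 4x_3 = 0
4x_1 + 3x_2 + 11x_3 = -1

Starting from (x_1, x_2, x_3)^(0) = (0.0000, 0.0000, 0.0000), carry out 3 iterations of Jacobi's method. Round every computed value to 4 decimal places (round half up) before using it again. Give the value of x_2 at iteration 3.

Iteration 1:
  x_1 = (-2 - (1)·0.0000 - (-3)·0.0000) / (8) = -0.2500
  x_2 = (0 - (3)·0.0000 - (-4)·0.0000) / (-8) = 0.0000
  x_3 = (-1 - (4)·0.0000 - (3)·0.0000) / (11) = -0.0909
Iteration 2:
  x_1 = (-2 - (1)·0.0000 - (-3)·-0.0909) / (8) = -0.2841
  x_2 = (0 - (3)·-0.2500 - (-4)·-0.0909) / (-8) = -0.0483
  x_3 = (-1 - (4)·-0.2500 - (3)·0.0000) / (11) = 0.0000
Iteration 3:
  x_1 = (-2 - (1)·-0.0483 - (-3)·0.0000) / (8) = -0.2440
  x_2 = (0 - (3)·-0.2841 - (-4)·0.0000) / (-8) = -0.1065
  x_3 = (-1 - (4)·-0.2841 - (3)·-0.0483) / (11) = 0.0256

-0.1065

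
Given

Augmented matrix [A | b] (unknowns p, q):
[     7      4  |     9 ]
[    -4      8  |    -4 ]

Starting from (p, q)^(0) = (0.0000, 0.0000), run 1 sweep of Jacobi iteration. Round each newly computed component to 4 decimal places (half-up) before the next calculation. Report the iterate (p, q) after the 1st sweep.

Iteration 1:
  p = (9 - (4)·0.0000) / (7) = 1.2857
  q = (-4 - (-4)·0.0000) / (8) = -0.5000

(1.2857, -0.5000)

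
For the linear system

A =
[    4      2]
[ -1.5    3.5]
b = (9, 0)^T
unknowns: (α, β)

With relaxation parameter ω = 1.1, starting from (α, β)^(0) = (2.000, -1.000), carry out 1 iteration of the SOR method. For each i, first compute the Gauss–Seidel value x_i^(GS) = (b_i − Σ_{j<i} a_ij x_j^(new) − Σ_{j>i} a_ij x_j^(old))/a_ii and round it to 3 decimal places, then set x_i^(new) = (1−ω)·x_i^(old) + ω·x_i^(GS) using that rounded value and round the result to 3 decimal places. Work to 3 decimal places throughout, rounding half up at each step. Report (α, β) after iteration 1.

(2.825, 1.432)

Iteration 1:
  α: GS value = (9 - (2)·-1.000) / (4) = 2.750;  α ← (1−ω)·2.000 + ω·2.750 = 2.825
  β: GS value = (0 - (-1.5)·2.825) / (3.5) = 1.211;  β ← (1−ω)·-1.000 + ω·1.211 = 1.432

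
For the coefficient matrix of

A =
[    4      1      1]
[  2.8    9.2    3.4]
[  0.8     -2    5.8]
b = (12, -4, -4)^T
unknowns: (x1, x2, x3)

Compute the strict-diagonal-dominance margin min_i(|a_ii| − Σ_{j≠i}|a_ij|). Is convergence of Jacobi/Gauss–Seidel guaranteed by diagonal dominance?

row 1: |4| − (1+1) = 2
row 2: |9.2| − (2.8+3.4) = 3
row 3: |5.8| − (0.8+2) = 3
minimum over rows = 2 → strictly diagonally dominant (convergence guaranteed)

2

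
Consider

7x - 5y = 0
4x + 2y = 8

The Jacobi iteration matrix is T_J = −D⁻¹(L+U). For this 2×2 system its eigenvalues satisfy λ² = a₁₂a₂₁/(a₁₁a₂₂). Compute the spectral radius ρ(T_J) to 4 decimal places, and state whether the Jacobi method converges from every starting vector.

a₁₂a₂₁/(a₁₁a₂₂) = (-5)·(4) / ((7)·(2)) = -1.428571
ρ = √|-1.428571| = √1.428571 = 1.1952
ρ > 1, so Jacobi diverges

1.1952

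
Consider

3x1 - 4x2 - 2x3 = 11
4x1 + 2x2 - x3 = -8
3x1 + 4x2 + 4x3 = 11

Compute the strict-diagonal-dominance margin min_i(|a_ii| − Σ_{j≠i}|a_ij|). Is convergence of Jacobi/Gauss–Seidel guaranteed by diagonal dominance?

-3

row 1: |3| − (4+2) = -3
row 2: |2| − (4+1) = -3
row 3: |4| − (3+4) = -3
minimum over rows = -3 → not strictly diagonally dominant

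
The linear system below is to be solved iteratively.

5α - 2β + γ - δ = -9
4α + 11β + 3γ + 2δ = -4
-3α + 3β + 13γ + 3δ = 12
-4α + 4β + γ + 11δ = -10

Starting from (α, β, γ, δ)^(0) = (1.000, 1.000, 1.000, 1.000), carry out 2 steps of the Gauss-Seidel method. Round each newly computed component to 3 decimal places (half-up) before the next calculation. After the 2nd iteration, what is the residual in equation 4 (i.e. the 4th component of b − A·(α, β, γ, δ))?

Iteration 1:
  α = (-9 - (-2)·1.000 - (1)·1.000 - (-1)·1.000) / (5) = -1.400
  β = (-4 - (4)·-1.400 - (3)·1.000 - (2)·1.000) / (11) = -0.309
  γ = (12 - (-3)·-1.400 - (3)·-0.309 - (3)·1.000) / (13) = 0.441
  δ = (-10 - (-4)·-1.400 - (4)·-0.309 - (1)·0.441) / (11) = -1.346
Iteration 2:
  α = (-9 - (-2)·-0.309 - (1)·0.441 - (-1)·-1.346) / (5) = -2.281
  β = (-4 - (4)·-2.281 - (3)·0.441 - (2)·-1.346) / (11) = 0.590
  γ = (12 - (-3)·-2.281 - (3)·0.590 - (3)·-1.346) / (13) = 0.571
  δ = (-10 - (-4)·-2.281 - (4)·0.590 - (1)·0.571) / (11) = -2.005
Residual b − A·x = (1.009, 0.931, 1.979, 0.000)

0.000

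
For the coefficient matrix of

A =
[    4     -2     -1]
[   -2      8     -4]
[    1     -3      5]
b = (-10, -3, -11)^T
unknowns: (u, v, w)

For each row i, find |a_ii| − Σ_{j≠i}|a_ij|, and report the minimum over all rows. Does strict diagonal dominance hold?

row 1: |4| − (2+1) = 1
row 2: |8| − (2+4) = 2
row 3: |5| − (1+3) = 1
minimum over rows = 1 → strictly diagonally dominant (convergence guaranteed)

1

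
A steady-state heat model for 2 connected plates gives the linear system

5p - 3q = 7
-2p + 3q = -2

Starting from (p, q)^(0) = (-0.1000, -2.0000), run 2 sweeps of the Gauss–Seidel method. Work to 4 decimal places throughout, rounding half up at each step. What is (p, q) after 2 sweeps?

(1.0800, 0.0533)

Iteration 1:
  p = (7 - (-3)·-2.0000) / (5) = 0.2000
  q = (-2 - (-2)·0.2000) / (3) = -0.5333
Iteration 2:
  p = (7 - (-3)·-0.5333) / (5) = 1.0800
  q = (-2 - (-2)·1.0800) / (3) = 0.0533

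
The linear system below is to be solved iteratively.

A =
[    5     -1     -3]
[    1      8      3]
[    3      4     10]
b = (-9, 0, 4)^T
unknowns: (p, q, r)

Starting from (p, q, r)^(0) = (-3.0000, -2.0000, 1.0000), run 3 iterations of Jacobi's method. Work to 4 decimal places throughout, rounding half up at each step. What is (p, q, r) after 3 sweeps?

Iteration 1:
  p = (-9 - (-1)·-2.0000 - (-3)·1.0000) / (5) = -1.6000
  q = (0 - (1)·-3.0000 - (3)·1.0000) / (8) = 0.0000
  r = (4 - (3)·-3.0000 - (4)·-2.0000) / (10) = 2.1000
Iteration 2:
  p = (-9 - (-1)·0.0000 - (-3)·2.1000) / (5) = -0.5400
  q = (0 - (1)·-1.6000 - (3)·2.1000) / (8) = -0.5875
  r = (4 - (3)·-1.6000 - (4)·0.0000) / (10) = 0.8800
Iteration 3:
  p = (-9 - (-1)·-0.5875 - (-3)·0.8800) / (5) = -1.3895
  q = (0 - (1)·-0.5400 - (3)·0.8800) / (8) = -0.2625
  r = (4 - (3)·-0.5400 - (4)·-0.5875) / (10) = 0.7970

(-1.3895, -0.2625, 0.7970)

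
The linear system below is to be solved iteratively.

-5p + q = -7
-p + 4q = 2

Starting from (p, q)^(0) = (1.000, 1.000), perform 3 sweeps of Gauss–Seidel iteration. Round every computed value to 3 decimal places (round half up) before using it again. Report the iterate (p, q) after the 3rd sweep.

(1.579, 0.895)

Iteration 1:
  p = (-7 - (1)·1.000) / (-5) = 1.600
  q = (2 - (-1)·1.600) / (4) = 0.900
Iteration 2:
  p = (-7 - (1)·0.900) / (-5) = 1.580
  q = (2 - (-1)·1.580) / (4) = 0.895
Iteration 3:
  p = (-7 - (1)·0.895) / (-5) = 1.579
  q = (2 - (-1)·1.579) / (4) = 0.895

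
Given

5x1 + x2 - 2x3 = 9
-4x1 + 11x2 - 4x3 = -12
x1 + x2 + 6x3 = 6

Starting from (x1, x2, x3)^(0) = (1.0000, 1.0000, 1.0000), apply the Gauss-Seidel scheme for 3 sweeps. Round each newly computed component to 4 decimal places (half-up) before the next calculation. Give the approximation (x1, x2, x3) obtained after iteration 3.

(2.0881, -0.0873, 0.6665)

Iteration 1:
  x1 = (9 - (1)·1.0000 - (-2)·1.0000) / (5) = 2.0000
  x2 = (-12 - (-4)·2.0000 - (-4)·1.0000) / (11) = 0.0000
  x3 = (6 - (1)·2.0000 - (1)·0.0000) / (6) = 0.6667
Iteration 2:
  x1 = (9 - (1)·0.0000 - (-2)·0.6667) / (5) = 2.0667
  x2 = (-12 - (-4)·2.0667 - (-4)·0.6667) / (11) = -0.0969
  x3 = (6 - (1)·2.0667 - (1)·-0.0969) / (6) = 0.6717
Iteration 3:
  x1 = (9 - (1)·-0.0969 - (-2)·0.6717) / (5) = 2.0881
  x2 = (-12 - (-4)·2.0881 - (-4)·0.6717) / (11) = -0.0873
  x3 = (6 - (1)·2.0881 - (1)·-0.0873) / (6) = 0.6665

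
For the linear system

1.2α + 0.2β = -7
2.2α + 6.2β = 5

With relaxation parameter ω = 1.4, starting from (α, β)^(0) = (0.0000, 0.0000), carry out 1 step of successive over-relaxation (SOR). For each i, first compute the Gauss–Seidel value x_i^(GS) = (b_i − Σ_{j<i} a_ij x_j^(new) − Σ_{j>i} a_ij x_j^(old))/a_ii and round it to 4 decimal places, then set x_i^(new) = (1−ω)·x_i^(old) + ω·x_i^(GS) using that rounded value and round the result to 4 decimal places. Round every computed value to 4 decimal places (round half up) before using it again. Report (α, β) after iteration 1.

(-8.1666, 5.1860)

Iteration 1:
  α: GS value = (-7 - (0.2)·0.0000) / (1.2) = -5.8333;  α ← (1−ω)·0.0000 + ω·-5.8333 = -8.1666
  β: GS value = (5 - (2.2)·-8.1666) / (6.2) = 3.7043;  β ← (1−ω)·0.0000 + ω·3.7043 = 5.1860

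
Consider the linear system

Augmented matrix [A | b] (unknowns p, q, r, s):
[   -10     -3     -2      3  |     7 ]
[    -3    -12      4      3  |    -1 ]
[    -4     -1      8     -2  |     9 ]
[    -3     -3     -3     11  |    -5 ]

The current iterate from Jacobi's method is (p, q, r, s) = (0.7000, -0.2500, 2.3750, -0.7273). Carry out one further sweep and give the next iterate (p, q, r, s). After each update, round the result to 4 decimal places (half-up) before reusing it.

One sweep:
  p = (7 - (-3)·-0.2500 - (-2)·2.3750 - (3)·-0.7273) / (-10) = -1.3182
  q = (-1 - (-3)·0.7000 - (4)·2.3750 - (3)·-0.7273) / (-12) = 0.5182
  r = (9 - (-4)·0.7000 - (-1)·-0.2500 - (-2)·-0.7273) / (8) = 1.2619
  s = (-5 - (-3)·0.7000 - (-3)·-0.2500 - (-3)·2.3750) / (11) = 0.3159

(-1.3182, 0.5182, 1.2619, 0.3159)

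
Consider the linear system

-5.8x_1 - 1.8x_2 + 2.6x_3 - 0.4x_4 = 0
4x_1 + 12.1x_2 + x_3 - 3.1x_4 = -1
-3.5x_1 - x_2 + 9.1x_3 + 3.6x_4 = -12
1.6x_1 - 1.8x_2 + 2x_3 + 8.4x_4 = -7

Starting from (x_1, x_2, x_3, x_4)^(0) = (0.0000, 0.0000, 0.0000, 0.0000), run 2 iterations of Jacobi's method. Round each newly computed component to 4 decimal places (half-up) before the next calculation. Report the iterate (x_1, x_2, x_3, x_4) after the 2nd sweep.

Iteration 1:
  x_1 = (0 - (-1.8)·0.0000 - (2.6)·0.0000 - (-0.4)·0.0000) / (-5.8) = 0.0000
  x_2 = (-1 - (4)·0.0000 - (1)·0.0000 - (-3.1)·0.0000) / (12.1) = -0.0826
  x_3 = (-12 - (-3.5)·0.0000 - (-1)·0.0000 - (3.6)·0.0000) / (9.1) = -1.3187
  x_4 = (-7 - (1.6)·0.0000 - (-1.8)·0.0000 - (2)·0.0000) / (8.4) = -0.8333
Iteration 2:
  x_1 = (0 - (-1.8)·-0.0826 - (2.6)·-1.3187 - (-0.4)·-0.8333) / (-5.8) = -0.5080
  x_2 = (-1 - (4)·0.0000 - (1)·-1.3187 - (-3.1)·-0.8333) / (12.1) = -0.1872
  x_3 = (-12 - (-3.5)·0.0000 - (-1)·-0.0826 - (3.6)·-0.8333) / (9.1) = -0.9981
  x_4 = (-7 - (1.6)·0.0000 - (-1.8)·-0.0826 - (2)·-1.3187) / (8.4) = -0.5371

(-0.5080, -0.1872, -0.9981, -0.5371)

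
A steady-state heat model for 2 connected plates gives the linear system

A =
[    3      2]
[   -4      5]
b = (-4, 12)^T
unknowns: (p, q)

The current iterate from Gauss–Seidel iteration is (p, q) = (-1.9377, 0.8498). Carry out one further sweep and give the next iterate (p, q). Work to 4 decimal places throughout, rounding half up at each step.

(-1.8999, 0.8801)

One sweep:
  p = (-4 - (2)·0.8498) / (3) = -1.8999
  q = (12 - (-4)·-1.8999) / (5) = 0.8801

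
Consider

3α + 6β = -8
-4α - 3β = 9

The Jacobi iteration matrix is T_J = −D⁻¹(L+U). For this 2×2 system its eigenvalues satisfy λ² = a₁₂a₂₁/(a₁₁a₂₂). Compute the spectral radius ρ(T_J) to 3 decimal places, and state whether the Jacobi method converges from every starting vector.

a₁₂a₂₁/(a₁₁a₂₂) = (6)·(-4) / ((3)·(-3)) = 2.666667
ρ = √|2.666667| = √2.666667 = 1.633
ρ > 1, so Jacobi diverges

1.633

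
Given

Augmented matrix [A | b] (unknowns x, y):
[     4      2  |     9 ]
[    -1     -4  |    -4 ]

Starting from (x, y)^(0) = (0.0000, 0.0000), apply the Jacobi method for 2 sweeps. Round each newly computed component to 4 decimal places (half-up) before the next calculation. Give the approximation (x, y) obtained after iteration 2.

Iteration 1:
  x = (9 - (2)·0.0000) / (4) = 2.2500
  y = (-4 - (-1)·0.0000) / (-4) = 1.0000
Iteration 2:
  x = (9 - (2)·1.0000) / (4) = 1.7500
  y = (-4 - (-1)·2.2500) / (-4) = 0.4375

(1.7500, 0.4375)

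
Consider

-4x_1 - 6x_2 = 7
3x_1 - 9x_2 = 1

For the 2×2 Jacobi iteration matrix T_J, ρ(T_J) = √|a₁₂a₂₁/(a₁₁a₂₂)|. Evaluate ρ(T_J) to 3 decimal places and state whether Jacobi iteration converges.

a₁₂a₂₁/(a₁₁a₂₂) = (-6)·(3) / ((-4)·(-9)) = -0.500000
ρ = √|-0.500000| = √0.500000 = 0.707
ρ < 1, so Jacobi converges

0.707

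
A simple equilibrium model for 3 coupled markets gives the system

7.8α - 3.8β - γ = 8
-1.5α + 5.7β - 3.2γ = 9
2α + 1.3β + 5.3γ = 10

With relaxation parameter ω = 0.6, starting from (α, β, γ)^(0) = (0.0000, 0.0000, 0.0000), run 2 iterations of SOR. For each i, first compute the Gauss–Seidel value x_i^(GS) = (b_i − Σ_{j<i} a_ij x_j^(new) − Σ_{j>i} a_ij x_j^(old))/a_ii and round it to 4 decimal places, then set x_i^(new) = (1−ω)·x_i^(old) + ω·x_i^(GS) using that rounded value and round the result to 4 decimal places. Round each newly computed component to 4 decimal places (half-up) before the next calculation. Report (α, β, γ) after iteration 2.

Iteration 1:
  α: GS value = (8 - (-3.8)·0.0000 - (-1)·0.0000) / (7.8) = 1.0256;  α ← (1−ω)·0.0000 + ω·1.0256 = 0.6154
  β: GS value = (9 - (-1.5)·0.6154 - (-3.2)·0.0000) / (5.7) = 1.7409;  β ← (1−ω)·0.0000 + ω·1.7409 = 1.0445
  γ: GS value = (10 - (2)·0.6154 - (1.3)·1.0445) / (5.3) = 1.3984;  γ ← (1−ω)·0.0000 + ω·1.3984 = 0.8390
Iteration 2:
  α: GS value = (8 - (-3.8)·1.0445 - (-1)·0.8390) / (7.8) = 1.6421;  α ← (1−ω)·0.6154 + ω·1.6421 = 1.2314
  β: GS value = (9 - (-1.5)·1.2314 - (-3.2)·0.8390) / (5.7) = 2.3740;  β ← (1−ω)·1.0445 + ω·2.3740 = 1.8422
  γ: GS value = (10 - (2)·1.2314 - (1.3)·1.8422) / (5.3) = 0.9703;  γ ← (1−ω)·0.8390 + ω·0.9703 = 0.9178

(1.2314, 1.8422, 0.9178)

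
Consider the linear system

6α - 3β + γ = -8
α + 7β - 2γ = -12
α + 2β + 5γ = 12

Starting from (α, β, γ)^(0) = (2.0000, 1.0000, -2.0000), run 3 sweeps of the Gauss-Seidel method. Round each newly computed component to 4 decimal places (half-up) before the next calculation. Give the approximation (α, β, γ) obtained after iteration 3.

Iteration 1:
  α = (-8 - (-3)·1.0000 - (1)·-2.0000) / (6) = -0.5000
  β = (-12 - (1)·-0.5000 - (-2)·-2.0000) / (7) = -2.2143
  γ = (12 - (1)·-0.5000 - (2)·-2.2143) / (5) = 3.3857
Iteration 2:
  α = (-8 - (-3)·-2.2143 - (1)·3.3857) / (6) = -3.0048
  β = (-12 - (1)·-3.0048 - (-2)·3.3857) / (7) = -0.3177
  γ = (12 - (1)·-3.0048 - (2)·-0.3177) / (5) = 3.1280
Iteration 3:
  α = (-8 - (-3)·-0.3177 - (1)·3.1280) / (6) = -2.0135
  β = (-12 - (1)·-2.0135 - (-2)·3.1280) / (7) = -0.5329
  γ = (12 - (1)·-2.0135 - (2)·-0.5329) / (5) = 3.0159

(-2.0135, -0.5329, 3.0159)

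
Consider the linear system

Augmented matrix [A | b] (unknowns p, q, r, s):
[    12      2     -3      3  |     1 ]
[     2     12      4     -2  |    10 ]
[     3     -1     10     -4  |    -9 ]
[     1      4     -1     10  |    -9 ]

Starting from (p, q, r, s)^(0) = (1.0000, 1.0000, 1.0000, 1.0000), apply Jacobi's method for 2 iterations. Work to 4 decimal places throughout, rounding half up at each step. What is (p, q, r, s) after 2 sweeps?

(0.1500, 0.8639, -1.3450, -1.1617)

Iteration 1:
  p = (1 - (2)·1.0000 - (-3)·1.0000 - (3)·1.0000) / (12) = -0.0833
  q = (10 - (2)·1.0000 - (4)·1.0000 - (-2)·1.0000) / (12) = 0.5000
  r = (-9 - (3)·1.0000 - (-1)·1.0000 - (-4)·1.0000) / (10) = -0.7000
  s = (-9 - (1)·1.0000 - (4)·1.0000 - (-1)·1.0000) / (10) = -1.3000
Iteration 2:
  p = (1 - (2)·0.5000 - (-3)·-0.7000 - (3)·-1.3000) / (12) = 0.1500
  q = (10 - (2)·-0.0833 - (4)·-0.7000 - (-2)·-1.3000) / (12) = 0.8639
  r = (-9 - (3)·-0.0833 - (-1)·0.5000 - (-4)·-1.3000) / (10) = -1.3450
  s = (-9 - (1)·-0.0833 - (4)·0.5000 - (-1)·-0.7000) / (10) = -1.1617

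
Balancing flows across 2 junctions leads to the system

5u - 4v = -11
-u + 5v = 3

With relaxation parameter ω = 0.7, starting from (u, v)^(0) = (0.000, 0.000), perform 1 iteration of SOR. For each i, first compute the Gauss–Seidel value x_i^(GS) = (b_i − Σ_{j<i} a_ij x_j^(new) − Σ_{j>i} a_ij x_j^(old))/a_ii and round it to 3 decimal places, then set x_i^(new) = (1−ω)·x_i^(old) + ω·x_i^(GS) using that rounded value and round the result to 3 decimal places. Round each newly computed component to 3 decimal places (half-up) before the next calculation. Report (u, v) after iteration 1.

Iteration 1:
  u: GS value = (-11 - (-4)·0.000) / (5) = -2.200;  u ← (1−ω)·0.000 + ω·-2.200 = -1.540
  v: GS value = (3 - (-1)·-1.540) / (5) = 0.292;  v ← (1−ω)·0.000 + ω·0.292 = 0.204

(-1.540, 0.204)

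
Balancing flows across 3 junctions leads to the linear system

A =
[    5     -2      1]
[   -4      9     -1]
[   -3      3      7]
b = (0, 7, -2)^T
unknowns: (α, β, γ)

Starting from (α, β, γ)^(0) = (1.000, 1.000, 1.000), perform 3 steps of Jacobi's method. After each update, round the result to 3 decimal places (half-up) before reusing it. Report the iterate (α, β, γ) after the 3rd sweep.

(0.488, 0.954, -0.391)

Iteration 1:
  α = (0 - (-2)·1.000 - (1)·1.000) / (5) = 0.200
  β = (7 - (-4)·1.000 - (-1)·1.000) / (9) = 1.333
  γ = (-2 - (-3)·1.000 - (3)·1.000) / (7) = -0.286
Iteration 2:
  α = (0 - (-2)·1.333 - (1)·-0.286) / (5) = 0.590
  β = (7 - (-4)·0.200 - (-1)·-0.286) / (9) = 0.835
  γ = (-2 - (-3)·0.200 - (3)·1.333) / (7) = -0.771
Iteration 3:
  α = (0 - (-2)·0.835 - (1)·-0.771) / (5) = 0.488
  β = (7 - (-4)·0.590 - (-1)·-0.771) / (9) = 0.954
  γ = (-2 - (-3)·0.590 - (3)·0.835) / (7) = -0.391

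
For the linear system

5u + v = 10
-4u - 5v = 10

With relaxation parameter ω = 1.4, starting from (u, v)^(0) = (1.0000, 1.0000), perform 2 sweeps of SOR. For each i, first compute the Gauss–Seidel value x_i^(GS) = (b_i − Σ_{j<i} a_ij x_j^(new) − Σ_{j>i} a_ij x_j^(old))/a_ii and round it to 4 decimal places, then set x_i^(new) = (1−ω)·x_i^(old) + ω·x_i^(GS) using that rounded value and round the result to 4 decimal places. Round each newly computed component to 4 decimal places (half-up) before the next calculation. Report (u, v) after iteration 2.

(3.5129, -4.5047)

Iteration 1:
  u: GS value = (10 - (1)·1.0000) / (5) = 1.8000;  u ← (1−ω)·1.0000 + ω·1.8000 = 2.1200
  v: GS value = (10 - (-4)·2.1200) / (-5) = -3.6960;  v ← (1−ω)·1.0000 + ω·-3.6960 = -5.5744
Iteration 2:
  u: GS value = (10 - (1)·-5.5744) / (5) = 3.1149;  u ← (1−ω)·2.1200 + ω·3.1149 = 3.5129
  v: GS value = (10 - (-4)·3.5129) / (-5) = -4.8103;  v ← (1−ω)·-5.5744 + ω·-4.8103 = -4.5047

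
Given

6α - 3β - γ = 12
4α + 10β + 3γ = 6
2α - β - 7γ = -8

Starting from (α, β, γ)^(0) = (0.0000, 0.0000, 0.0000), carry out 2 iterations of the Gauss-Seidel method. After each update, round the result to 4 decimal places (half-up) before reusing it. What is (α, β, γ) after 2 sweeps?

Iteration 1:
  α = (12 - (-3)·0.0000 - (-1)·0.0000) / (6) = 2.0000
  β = (6 - (4)·2.0000 - (3)·0.0000) / (10) = -0.2000
  γ = (-8 - (2)·2.0000 - (-1)·-0.2000) / (-7) = 1.7429
Iteration 2:
  α = (12 - (-3)·-0.2000 - (-1)·1.7429) / (6) = 2.1905
  β = (6 - (4)·2.1905 - (3)·1.7429) / (10) = -0.7991
  γ = (-8 - (2)·2.1905 - (-1)·-0.7991) / (-7) = 1.8829

(2.1905, -0.7991, 1.8829)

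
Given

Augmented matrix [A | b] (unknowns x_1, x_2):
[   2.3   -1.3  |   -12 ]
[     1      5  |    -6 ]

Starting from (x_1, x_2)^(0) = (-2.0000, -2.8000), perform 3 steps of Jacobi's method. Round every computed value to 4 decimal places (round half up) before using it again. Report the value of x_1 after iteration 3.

-5.1270

Iteration 1:
  x_1 = (-12 - (-1.3)·-2.8000) / (2.3) = -6.8000
  x_2 = (-6 - (1)·-2.0000) / (5) = -0.8000
Iteration 2:
  x_1 = (-12 - (-1.3)·-0.8000) / (2.3) = -5.6696
  x_2 = (-6 - (1)·-6.8000) / (5) = 0.1600
Iteration 3:
  x_1 = (-12 - (-1.3)·0.1600) / (2.3) = -5.1270
  x_2 = (-6 - (1)·-5.6696) / (5) = -0.0661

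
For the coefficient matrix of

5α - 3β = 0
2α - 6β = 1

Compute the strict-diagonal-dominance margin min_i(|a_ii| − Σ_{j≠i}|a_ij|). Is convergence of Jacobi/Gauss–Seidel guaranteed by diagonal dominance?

row 1: |5| − (3) = 2
row 2: |-6| − (2) = 4
minimum over rows = 2 → strictly diagonally dominant (convergence guaranteed)

2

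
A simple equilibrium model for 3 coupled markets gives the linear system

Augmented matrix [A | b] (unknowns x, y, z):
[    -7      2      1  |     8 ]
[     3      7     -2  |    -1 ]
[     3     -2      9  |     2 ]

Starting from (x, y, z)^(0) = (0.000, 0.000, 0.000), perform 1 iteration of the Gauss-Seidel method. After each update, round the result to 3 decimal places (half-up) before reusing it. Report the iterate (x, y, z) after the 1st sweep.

Iteration 1:
  x = (8 - (2)·0.000 - (1)·0.000) / (-7) = -1.143
  y = (-1 - (3)·-1.143 - (-2)·0.000) / (7) = 0.347
  z = (2 - (3)·-1.143 - (-2)·0.347) / (9) = 0.680

(-1.143, 0.347, 0.680)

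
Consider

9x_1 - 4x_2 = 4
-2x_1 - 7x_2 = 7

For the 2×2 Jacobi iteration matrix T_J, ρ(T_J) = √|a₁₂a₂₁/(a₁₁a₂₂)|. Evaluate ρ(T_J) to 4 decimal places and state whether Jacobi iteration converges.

0.3563

a₁₂a₂₁/(a₁₁a₂₂) = (-4)·(-2) / ((9)·(-7)) = -0.126984
ρ = √|-0.126984| = √0.126984 = 0.3563
ρ < 1, so Jacobi converges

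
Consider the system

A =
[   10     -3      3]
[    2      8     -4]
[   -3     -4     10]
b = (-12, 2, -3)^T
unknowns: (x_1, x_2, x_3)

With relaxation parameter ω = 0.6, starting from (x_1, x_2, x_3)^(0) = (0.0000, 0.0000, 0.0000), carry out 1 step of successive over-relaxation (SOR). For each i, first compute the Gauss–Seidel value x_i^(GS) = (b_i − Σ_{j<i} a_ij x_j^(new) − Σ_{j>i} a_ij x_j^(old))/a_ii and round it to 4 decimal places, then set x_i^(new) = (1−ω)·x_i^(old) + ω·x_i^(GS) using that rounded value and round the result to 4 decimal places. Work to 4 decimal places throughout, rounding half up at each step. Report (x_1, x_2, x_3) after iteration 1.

Iteration 1:
  x_1: GS value = (-12 - (-3)·0.0000 - (3)·0.0000) / (10) = -1.2000;  x_1 ← (1−ω)·0.0000 + ω·-1.2000 = -0.7200
  x_2: GS value = (2 - (2)·-0.7200 - (-4)·0.0000) / (8) = 0.4300;  x_2 ← (1−ω)·0.0000 + ω·0.4300 = 0.2580
  x_3: GS value = (-3 - (-3)·-0.7200 - (-4)·0.2580) / (10) = -0.4128;  x_3 ← (1−ω)·0.0000 + ω·-0.4128 = -0.2477

(-0.7200, 0.2580, -0.2477)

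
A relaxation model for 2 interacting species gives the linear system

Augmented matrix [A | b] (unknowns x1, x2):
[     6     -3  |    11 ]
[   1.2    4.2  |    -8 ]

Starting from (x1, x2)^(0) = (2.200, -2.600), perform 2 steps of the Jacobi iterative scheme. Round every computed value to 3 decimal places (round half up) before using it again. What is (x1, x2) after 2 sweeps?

(0.567, -2.057)

Iteration 1:
  x1 = (11 - (-3)·-2.600) / (6) = 0.533
  x2 = (-8 - (1.2)·2.200) / (4.2) = -2.533
Iteration 2:
  x1 = (11 - (-3)·-2.533) / (6) = 0.567
  x2 = (-8 - (1.2)·0.533) / (4.2) = -2.057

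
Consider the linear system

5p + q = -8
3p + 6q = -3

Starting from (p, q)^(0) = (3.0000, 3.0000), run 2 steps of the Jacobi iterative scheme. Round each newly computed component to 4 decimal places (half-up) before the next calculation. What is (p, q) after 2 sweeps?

(-1.2000, 0.6000)

Iteration 1:
  p = (-8 - (1)·3.0000) / (5) = -2.2000
  q = (-3 - (3)·3.0000) / (6) = -2.0000
Iteration 2:
  p = (-8 - (1)·-2.0000) / (5) = -1.2000
  q = (-3 - (3)·-2.2000) / (6) = 0.6000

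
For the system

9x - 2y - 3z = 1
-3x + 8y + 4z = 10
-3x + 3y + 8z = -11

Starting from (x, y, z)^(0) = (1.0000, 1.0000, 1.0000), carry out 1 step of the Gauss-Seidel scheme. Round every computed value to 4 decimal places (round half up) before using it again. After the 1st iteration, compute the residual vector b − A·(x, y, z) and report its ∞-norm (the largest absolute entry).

10.0001

Iteration 1:
  x = (1 - (-2)·1.0000 - (-3)·1.0000) / (9) = 0.6667
  y = (10 - (-3)·0.6667 - (4)·1.0000) / (8) = 1.0000
  z = (-11 - (-3)·0.6667 - (3)·1.0000) / (8) = -1.5000
Residual b − A·x = (-7.5003, 10.0001, 0.0001); ∞-norm = 10.0001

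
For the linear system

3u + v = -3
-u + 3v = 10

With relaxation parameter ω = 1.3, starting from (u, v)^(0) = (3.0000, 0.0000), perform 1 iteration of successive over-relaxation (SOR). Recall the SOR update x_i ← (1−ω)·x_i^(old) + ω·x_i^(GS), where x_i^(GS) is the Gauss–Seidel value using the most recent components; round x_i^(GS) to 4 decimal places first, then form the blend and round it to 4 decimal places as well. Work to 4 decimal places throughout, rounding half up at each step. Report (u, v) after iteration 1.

(-2.2000, 3.3800)

Iteration 1:
  u: GS value = (-3 - (1)·0.0000) / (3) = -1.0000;  u ← (1−ω)·3.0000 + ω·-1.0000 = -2.2000
  v: GS value = (10 - (-1)·-2.2000) / (3) = 2.6000;  v ← (1−ω)·0.0000 + ω·2.6000 = 3.3800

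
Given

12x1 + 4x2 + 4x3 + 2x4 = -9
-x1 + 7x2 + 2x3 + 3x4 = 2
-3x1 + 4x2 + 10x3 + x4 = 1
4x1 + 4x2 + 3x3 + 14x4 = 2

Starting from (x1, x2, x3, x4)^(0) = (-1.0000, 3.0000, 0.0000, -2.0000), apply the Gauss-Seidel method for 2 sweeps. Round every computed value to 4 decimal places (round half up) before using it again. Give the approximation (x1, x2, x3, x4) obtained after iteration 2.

Iteration 1:
  x1 = (-9 - (4)·3.0000 - (4)·0.0000 - (2)·-2.0000) / (12) = -1.4167
  x2 = (2 - (-1)·-1.4167 - (2)·0.0000 - (3)·-2.0000) / (7) = 0.9405
  x3 = (1 - (-3)·-1.4167 - (4)·0.9405 - (1)·-2.0000) / (10) = -0.5012
  x4 = (2 - (4)·-1.4167 - (4)·0.9405 - (3)·-0.5012) / (14) = 0.3863
Iteration 2:
  x1 = (-9 - (4)·0.9405 - (4)·-0.5012 - (2)·0.3863) / (12) = -0.9608
  x2 = (2 - (-1)·-0.9608 - (2)·-0.5012 - (3)·0.3863) / (7) = 0.1261
  x3 = (1 - (-3)·-0.9608 - (4)·0.1261 - (1)·0.3863) / (10) = -0.2773
  x4 = (2 - (4)·-0.9608 - (4)·0.1261 - (3)·-0.2773) / (14) = 0.4408

(-0.9608, 0.1261, -0.2773, 0.4408)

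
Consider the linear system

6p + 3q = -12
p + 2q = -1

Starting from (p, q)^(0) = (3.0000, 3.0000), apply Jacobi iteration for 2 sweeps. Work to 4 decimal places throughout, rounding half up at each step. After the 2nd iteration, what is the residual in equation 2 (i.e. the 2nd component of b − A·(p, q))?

Iteration 1:
  p = (-12 - (3)·3.0000) / (6) = -3.5000
  q = (-1 - (1)·3.0000) / (2) = -2.0000
Iteration 2:
  p = (-12 - (3)·-2.0000) / (6) = -1.0000
  q = (-1 - (1)·-3.5000) / (2) = 1.2500
Residual b − A·x = (-9.7500, -2.5000)

-2.5000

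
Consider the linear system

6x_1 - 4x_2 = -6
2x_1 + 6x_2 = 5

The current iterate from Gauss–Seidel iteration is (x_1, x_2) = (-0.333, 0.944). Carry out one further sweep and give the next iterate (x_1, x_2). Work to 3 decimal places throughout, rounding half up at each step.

One sweep:
  x_1 = (-6 - (-4)·0.944) / (6) = -0.371
  x_2 = (5 - (2)·-0.371) / (6) = 0.957

(-0.371, 0.957)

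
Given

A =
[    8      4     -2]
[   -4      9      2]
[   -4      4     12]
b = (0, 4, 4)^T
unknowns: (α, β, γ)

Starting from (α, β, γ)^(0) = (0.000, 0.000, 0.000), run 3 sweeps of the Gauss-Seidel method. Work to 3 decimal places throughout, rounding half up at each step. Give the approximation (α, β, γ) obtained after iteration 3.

(-0.121, 0.354, 0.175)

Iteration 1:
  α = (0 - (4)·0.000 - (-2)·0.000) / (8) = 0.000
  β = (4 - (-4)·0.000 - (2)·0.000) / (9) = 0.444
  γ = (4 - (-4)·0.000 - (4)·0.444) / (12) = 0.185
Iteration 2:
  α = (0 - (4)·0.444 - (-2)·0.185) / (8) = -0.176
  β = (4 - (-4)·-0.176 - (2)·0.185) / (9) = 0.325
  γ = (4 - (-4)·-0.176 - (4)·0.325) / (12) = 0.166
Iteration 3:
  α = (0 - (4)·0.325 - (-2)·0.166) / (8) = -0.121
  β = (4 - (-4)·-0.121 - (2)·0.166) / (9) = 0.354
  γ = (4 - (-4)·-0.121 - (4)·0.354) / (12) = 0.175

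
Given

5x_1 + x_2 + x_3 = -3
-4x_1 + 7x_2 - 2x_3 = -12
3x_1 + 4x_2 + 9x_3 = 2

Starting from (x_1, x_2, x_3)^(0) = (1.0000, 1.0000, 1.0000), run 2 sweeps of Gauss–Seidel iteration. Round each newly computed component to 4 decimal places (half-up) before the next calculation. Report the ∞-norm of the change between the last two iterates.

0.5111

Iteration 1:
  x_1 = (-3 - (1)·1.0000 - (1)·1.0000) / (5) = -1.0000
  x_2 = (-12 - (-4)·-1.0000 - (-2)·1.0000) / (7) = -2.0000
  x_3 = (2 - (3)·-1.0000 - (4)·-2.0000) / (9) = 1.4444
Iteration 2:
  x_1 = (-3 - (1)·-2.0000 - (1)·1.4444) / (5) = -0.4889
  x_2 = (-12 - (-4)·-0.4889 - (-2)·1.4444) / (7) = -1.5810
  x_3 = (2 - (3)·-0.4889 - (4)·-1.5810) / (9) = 1.0879
Change: (0.5111, 0.4190, -0.3565) → max |·| = 0.5111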